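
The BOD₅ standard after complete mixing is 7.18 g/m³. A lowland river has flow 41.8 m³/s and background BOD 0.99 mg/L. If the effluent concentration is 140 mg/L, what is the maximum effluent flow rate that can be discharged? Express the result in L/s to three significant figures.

Mass balance at complete mixing: C_std·(Q_w + Q_r) = Q_w·C_e + Q_r·C_b.
Rearranging, Q_w = Q_r·(C_std − C_b)/(C_e − C_std) = 41.8·(7.18 − 0.99) / (140 − 7.18) = 1.948 m³/s.
= 1948 L/s.

1950 L/s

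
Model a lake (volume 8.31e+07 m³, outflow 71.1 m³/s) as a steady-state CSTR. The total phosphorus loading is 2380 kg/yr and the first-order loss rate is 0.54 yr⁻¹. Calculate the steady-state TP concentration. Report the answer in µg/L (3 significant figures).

Outflow Q = 71.1 m³/s × 3.156e+07 s/yr = 2.244e+09 m³/yr.
Steady-state CSTR mass balance: W = Q·C + k·V·C, so C = W/(Q + kV).
Q + kV = 2.244e+09 + 0.54·8.31e+07 = 2.289e+09 m³/yr.
C = 2380/2.289e+09 = 1.04e-06 kg/m³ = 0.00104 mg/L = 1.04 µg/L.

1.04 µg/L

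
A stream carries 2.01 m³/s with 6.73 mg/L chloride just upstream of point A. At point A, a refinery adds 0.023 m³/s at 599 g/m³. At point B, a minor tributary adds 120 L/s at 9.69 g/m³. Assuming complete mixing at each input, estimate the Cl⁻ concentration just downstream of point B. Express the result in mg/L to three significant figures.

After input A: C = (2.01·6.73 + 0.023·599) / 2.033 = 13.43 mg/L.
120 L/s = 0.12 m³/s.
After input B: C = (2.033·13.43 + 0.12·9.69) / 2.153 = 13.22 mg/L.

13.2 mg/L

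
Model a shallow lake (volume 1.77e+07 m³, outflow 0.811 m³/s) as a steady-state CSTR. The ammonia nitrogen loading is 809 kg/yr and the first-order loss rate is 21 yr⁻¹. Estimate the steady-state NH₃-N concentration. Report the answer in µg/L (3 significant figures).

Outflow Q = 0.811 m³/s × 3.156e+07 s/yr = 2.559e+07 m³/yr.
Steady-state CSTR mass balance: W = Q·C + k·V·C, so C = W/(Q + kV).
Q + kV = 2.559e+07 + 21·1.77e+07 = 3.973e+08 m³/yr.
C = 809/3.973e+08 = 2.036e-06 kg/m³ = 0.002036 mg/L = 2.036 µg/L.

2.04 µg/L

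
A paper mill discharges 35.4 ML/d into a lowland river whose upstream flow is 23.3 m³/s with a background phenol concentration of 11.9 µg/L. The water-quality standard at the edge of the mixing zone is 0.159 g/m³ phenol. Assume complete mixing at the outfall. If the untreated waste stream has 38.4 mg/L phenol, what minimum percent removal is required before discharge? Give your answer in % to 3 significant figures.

35.4 ML/d = 0.4097 m³/s.
11.9 µg/L = 0.0119 mg/L.
Mass balance: 0.159·23.71 = 0.4097·Cₑ + 23.3·0.0119.
Cₑ = (3.77 − 0.2773) / 0.4097 = 8.524 mg/L.
Required removal = 1 − 8.524/38.4 = 77.8 %.

77.8 %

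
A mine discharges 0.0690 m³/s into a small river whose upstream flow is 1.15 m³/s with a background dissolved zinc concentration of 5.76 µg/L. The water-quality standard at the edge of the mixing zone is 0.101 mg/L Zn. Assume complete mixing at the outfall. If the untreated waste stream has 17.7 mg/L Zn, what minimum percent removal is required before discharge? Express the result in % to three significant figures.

5.76 µg/L = 0.00576 mg/L.
Mass balance: 0.101·1.219 = 0.069·Cₑ + 1.15·0.00576.
Cₑ = (0.1231 − 0.006624) / 0.069 = 1.688 mg/L.
Required removal = 1 − 1.688/17.7 = 90.46 %.

90.5 %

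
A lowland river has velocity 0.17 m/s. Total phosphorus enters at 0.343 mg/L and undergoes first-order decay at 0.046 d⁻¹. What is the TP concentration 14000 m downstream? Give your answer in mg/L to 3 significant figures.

0.328 mg/L

Travel time t = 14000 m / 0.17 m/s = 1.4e+04/0.17 = 8.235e+04 s = 0.9532 d.
First-order decay: C = 0.343·exp(−0.046·0.9532) = 0.343·0.9571 = 0.3283 mg/L.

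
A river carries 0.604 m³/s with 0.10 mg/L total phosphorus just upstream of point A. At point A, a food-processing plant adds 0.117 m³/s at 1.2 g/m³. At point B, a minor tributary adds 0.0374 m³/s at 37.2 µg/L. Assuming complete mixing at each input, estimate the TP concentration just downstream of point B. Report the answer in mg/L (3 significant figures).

0.267 mg/L

After input A: C = (0.604·0.1 + 0.117·1.2) / 0.721 = 0.2785 mg/L.
37.2 µg/L = 0.0372 mg/L.
After input B: C = (0.721·0.2785 + 0.0374·0.0372) / 0.7584 = 0.2666 mg/L.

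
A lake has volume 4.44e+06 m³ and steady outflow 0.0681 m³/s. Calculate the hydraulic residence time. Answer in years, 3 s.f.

Q = 0.0681 m³/s × 3.156e+07 s/yr = 2.149e+06 m³/yr.
Hydraulic residence time τ = V/Q = 4.44e+06/2.149e+06 = 2.066 yr.

2.07 yr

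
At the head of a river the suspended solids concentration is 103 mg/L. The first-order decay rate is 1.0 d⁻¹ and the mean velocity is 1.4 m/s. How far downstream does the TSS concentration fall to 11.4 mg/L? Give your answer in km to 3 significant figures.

266 km

From C = C₀·e^(−kt), t = ln(C₀/C)/k = ln(103/11.4)/1.0 = 2.201/1.0 = 2.201 d.
Distance = v·t = 1.4 m/s × 1.902e+05 s = 2.662e+05 m = 266.2 km.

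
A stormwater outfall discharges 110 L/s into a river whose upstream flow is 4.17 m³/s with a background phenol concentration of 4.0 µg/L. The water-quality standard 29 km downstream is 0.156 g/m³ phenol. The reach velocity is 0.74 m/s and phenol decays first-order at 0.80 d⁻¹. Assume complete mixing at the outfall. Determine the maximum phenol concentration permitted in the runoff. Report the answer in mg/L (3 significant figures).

8.57 mg/L

110 L/s = 0.11 m³/s.
4.0 µg/L = 0.004 mg/L.
Travel time to the compliance point: t = 2.9e+04/0.74 = 3.919e+04 s = 0.4536 d; decay factor exp(−0.80·0.4536) = 0.6957.
So the concentration just after mixing may be at most 0.156/0.6957 = 0.2242 mg/L.
Mass balance: 0.2242·4.28 = 0.11·Cₑ + 4.17·0.004.
Cₑ = (0.9597 − 0.01668) / 0.11 = 8.573 mg/L.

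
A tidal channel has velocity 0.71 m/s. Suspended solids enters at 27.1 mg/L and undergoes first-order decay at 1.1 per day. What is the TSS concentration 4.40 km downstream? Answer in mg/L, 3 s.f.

25.0 mg/L

Travel time t = 4.40 km / 0.71 m/s = 4400/0.71 = 6197 s = 0.07173 d.
First-order decay: C = 27.1·exp(−1.1·0.07173) = 27.1·0.9241 = 25.04 mg/L.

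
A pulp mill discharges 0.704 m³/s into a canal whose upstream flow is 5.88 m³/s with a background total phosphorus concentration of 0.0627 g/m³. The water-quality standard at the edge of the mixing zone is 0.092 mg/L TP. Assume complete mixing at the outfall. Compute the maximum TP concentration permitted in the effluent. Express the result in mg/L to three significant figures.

Mass balance: 0.092·6.584 = 0.704·Cₑ + 5.88·0.0627.
Cₑ = (0.6057 − 0.3687) / 0.704 = 0.3367 mg/L.

0.337 mg/L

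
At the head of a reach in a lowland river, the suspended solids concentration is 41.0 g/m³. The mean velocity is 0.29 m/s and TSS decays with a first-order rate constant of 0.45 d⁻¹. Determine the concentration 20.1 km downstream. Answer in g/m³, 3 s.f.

Travel time t = 20.1 km / 0.29 m/s = 2.01e+04/0.29 = 6.931e+04 s = 0.8022 d.
First-order decay: C = 41.0·exp(−0.45·0.8022) = 41.0·0.697 = 28.58 g/m³.

28.6 g/m³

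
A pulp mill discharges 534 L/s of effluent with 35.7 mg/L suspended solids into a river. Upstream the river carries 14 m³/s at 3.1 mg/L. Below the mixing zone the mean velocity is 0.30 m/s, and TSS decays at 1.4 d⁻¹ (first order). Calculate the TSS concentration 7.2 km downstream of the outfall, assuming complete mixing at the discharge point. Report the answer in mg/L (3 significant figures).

534 L/s = 0.534 m³/s.
After complete mixing, C₀ = (0.534·35.7 + 14·3.1) / 14.53 = 4.298 mg/L.
Travel time t = 7200 m / 0.30 m/s = 2.4e+04 s = 0.2778 d.
C = 4.298·exp(−1.4·0.2778) = 4.298·0.6778 = 2.913 mg/L.

2.91 mg/L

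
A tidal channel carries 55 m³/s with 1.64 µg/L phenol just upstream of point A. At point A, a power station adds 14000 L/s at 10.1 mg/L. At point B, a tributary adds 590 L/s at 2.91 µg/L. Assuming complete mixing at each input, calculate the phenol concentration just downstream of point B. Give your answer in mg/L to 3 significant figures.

1.64 µg/L = 0.00164 mg/L.
14000 L/s = 14 m³/s.
After input A: C = (55·0.00164 + 14·10.1) / 69 = 2.051 mg/L.
590 L/s = 0.59 m³/s.
2.91 µg/L = 0.00291 mg/L.
After input B: C = (69·2.051 + 0.59·0.00291) / 69.59 = 2.033 mg/L.

2.03 mg/L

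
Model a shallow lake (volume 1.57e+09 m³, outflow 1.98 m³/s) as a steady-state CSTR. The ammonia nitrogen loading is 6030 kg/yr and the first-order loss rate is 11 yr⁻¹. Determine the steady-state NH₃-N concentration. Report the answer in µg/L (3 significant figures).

0.348 µg/L

Outflow Q = 1.98 m³/s × 3.156e+07 s/yr = 6.248e+07 m³/yr.
Steady-state CSTR mass balance: W = Q·C + k·V·C, so C = W/(Q + kV).
Q + kV = 6.248e+07 + 11·1.57e+09 = 1.733e+10 m³/yr.
C = 6030/1.733e+10 = 3.479e-07 kg/m³ = 0.0003479 mg/L = 0.3479 µg/L.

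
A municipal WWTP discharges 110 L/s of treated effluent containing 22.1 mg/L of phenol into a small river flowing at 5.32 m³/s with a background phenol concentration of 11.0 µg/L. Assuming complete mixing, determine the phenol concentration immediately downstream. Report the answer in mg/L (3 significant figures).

0.458 mg/L

110 L/s = 0.11 m³/s.
11.0 µg/L = 0.011 mg/L.
By mass balance at complete mixing, C = (0.11·22.1 + 5.32·0.011) / (0.11 + 5.32) = 2.49/5.43 = 0.4585 mg/L.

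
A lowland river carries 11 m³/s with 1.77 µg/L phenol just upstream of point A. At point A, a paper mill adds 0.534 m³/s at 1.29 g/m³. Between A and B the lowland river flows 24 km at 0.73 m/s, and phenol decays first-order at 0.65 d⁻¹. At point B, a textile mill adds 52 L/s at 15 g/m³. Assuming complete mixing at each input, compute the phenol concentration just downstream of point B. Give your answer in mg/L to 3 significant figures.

1.77 µg/L = 0.00177 mg/L.
After input A: C = (11·0.00177 + 0.534·1.29) / 11.53 = 0.06141 mg/L.
Over the 24 km reach to input B (t = 3.288e+04 s = 0.3805 d), decay gives C = 0.06141·exp(−0.65·0.3805) = 0.04796 mg/L.
52 L/s = 0.052 m³/s.
After input B: C = (11.53·0.04796 + 0.052·15) / 11.59 = 0.1151 mg/L.

0.115 mg/L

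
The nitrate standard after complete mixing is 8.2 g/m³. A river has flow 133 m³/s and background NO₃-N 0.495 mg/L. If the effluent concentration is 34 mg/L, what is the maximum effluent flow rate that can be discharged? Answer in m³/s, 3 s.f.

39.7 m³/s

Mass balance at complete mixing: C_std·(Q_w + Q_r) = Q_w·C_e + Q_r·C_b.
Rearranging, Q_w = Q_r·(C_std − C_b)/(C_e − C_std) = 133·(8.2 − 0.495) / (34 − 8.2) = 39.72 m³/s.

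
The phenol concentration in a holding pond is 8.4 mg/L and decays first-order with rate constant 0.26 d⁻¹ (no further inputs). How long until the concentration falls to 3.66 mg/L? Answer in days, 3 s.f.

t = ln(C₀/C)/k = ln(8.4/3.66)/0.26 = 0.8308/0.26 = 3.195 d.

3.20 d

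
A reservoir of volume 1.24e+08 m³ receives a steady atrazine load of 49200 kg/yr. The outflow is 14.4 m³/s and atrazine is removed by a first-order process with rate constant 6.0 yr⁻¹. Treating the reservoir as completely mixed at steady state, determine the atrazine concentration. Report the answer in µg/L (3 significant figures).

Outflow Q = 14.4 m³/s × 3.156e+07 s/yr = 4.544e+08 m³/yr.
Steady-state CSTR mass balance: W = Q·C + k·V·C, so C = W/(Q + kV).
Q + kV = 4.544e+08 + 6.0·1.24e+08 = 1.198e+09 m³/yr.
C = 49200/1.198e+09 = 4.105e-05 kg/m³ = 0.04105 mg/L = 41.05 µg/L.

41.1 µg/L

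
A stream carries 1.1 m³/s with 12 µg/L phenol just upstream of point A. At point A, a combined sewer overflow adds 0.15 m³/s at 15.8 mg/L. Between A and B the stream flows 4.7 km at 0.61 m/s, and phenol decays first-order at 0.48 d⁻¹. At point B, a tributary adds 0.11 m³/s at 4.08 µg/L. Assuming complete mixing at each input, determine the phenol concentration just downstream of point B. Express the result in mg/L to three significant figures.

1.68 mg/L

12 µg/L = 0.012 mg/L.
After input A: C = (1.1·0.012 + 0.15·15.8) / 1.25 = 1.907 mg/L.
Over the 4.7 km reach to input B (t = 7705 s = 0.08918 d), decay gives C = 1.907·exp(−0.48·0.08918) = 1.827 mg/L.
4.08 µg/L = 0.00408 mg/L.
After input B: C = (1.25·1.827 + 0.11·0.00408) / 1.36 = 1.679 mg/L.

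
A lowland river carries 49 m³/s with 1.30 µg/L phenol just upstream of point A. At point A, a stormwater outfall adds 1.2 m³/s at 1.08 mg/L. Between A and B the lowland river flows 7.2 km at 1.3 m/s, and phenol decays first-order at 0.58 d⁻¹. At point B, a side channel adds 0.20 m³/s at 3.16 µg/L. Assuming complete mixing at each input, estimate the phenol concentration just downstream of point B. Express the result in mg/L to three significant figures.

0.0260 mg/L

1.30 µg/L = 0.0013 mg/L.
After input A: C = (49·0.0013 + 1.2·1.08) / 50.2 = 0.02709 mg/L.
Over the 7.2 km reach to input B (t = 5538 s = 0.0641 d), decay gives C = 0.02709·exp(−0.58·0.0641) = 0.0261 mg/L.
3.16 µg/L = 0.00316 mg/L.
After input B: C = (50.2·0.0261 + 0.2·0.00316) / 50.4 = 0.02601 mg/L.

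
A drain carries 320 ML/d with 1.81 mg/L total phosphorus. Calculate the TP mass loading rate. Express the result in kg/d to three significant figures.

579 kg/d

320 ML/d = 3.704 m³/s.
Mass flux = Q·C = 3.704 m³/s × 1.81 g/m³ = 6.704 g/s.
= 6.704 g/s × 86.4 = 579.2 kg/d.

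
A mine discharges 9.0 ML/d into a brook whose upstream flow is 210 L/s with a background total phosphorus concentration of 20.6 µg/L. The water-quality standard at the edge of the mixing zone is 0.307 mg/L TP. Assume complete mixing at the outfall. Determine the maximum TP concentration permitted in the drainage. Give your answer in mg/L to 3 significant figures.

9.0 ML/d = 0.1042 m³/s.
210 L/s = 0.21 m³/s.
20.6 µg/L = 0.0206 mg/L.
Mass balance: 0.307·0.3142 = 0.1042·Cₑ + 0.21·0.0206.
Cₑ = (0.09645 − 0.004326) / 0.1042 = 0.8844 mg/L.

0.884 mg/L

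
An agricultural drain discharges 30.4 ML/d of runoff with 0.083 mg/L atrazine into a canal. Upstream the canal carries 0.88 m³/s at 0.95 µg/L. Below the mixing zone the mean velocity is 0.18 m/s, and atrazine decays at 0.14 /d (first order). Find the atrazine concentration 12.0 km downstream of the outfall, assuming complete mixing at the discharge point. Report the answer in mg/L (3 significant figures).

30.4 ML/d = 0.3519 m³/s.
0.95 µg/L = 0.00095 mg/L.
After complete mixing, C₀ = (0.3519·0.083 + 0.88·0.00095) / 1.232 = 0.02439 mg/L.
Travel time t = 1.2e+04 m / 0.18 m/s = 6.667e+04 s = 0.7716 d.
C = 0.02439·exp(−0.14·0.7716) = 0.02439·0.8976 = 0.02189 mg/L.

0.0219 mg/L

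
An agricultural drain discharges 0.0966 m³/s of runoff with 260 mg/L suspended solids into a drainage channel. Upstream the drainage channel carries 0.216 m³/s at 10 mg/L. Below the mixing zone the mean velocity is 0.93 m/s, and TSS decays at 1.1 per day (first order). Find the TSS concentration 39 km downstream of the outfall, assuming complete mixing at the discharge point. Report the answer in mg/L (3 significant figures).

After complete mixing, C₀ = (0.0966·260 + 0.216·10) / 0.3126 = 87.26 mg/L.
Travel time t = 3.9e+04 m / 0.93 m/s = 4.194e+04 s = 0.4854 d.
C = 87.26·exp(−1.1·0.4854) = 87.26·0.5863 = 51.16 mg/L.

51.2 mg/L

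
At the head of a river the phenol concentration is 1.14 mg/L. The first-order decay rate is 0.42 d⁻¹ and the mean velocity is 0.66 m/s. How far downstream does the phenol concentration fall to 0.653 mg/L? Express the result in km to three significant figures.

75.7 km

From C = C₀·e^(−kt), t = ln(C₀/C)/k = ln(1.14/0.653)/0.42 = 0.5572/0.42 = 1.327 d.
Distance = v·t = 0.66 m/s × 1.146e+05 s = 7.565e+04 m = 75.65 km.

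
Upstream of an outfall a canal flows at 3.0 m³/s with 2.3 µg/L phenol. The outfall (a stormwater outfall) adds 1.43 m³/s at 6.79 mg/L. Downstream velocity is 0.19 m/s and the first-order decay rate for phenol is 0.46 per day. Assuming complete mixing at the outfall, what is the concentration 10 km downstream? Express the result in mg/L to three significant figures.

2.3 µg/L = 0.0023 mg/L.
After complete mixing, C₀ = (1.43·6.79 + 3·0.0023) / 4.43 = 2.193 mg/L.
Travel time t = 1e+04 m / 0.19 m/s = 5.263e+04 s = 0.6092 d.
C = 2.193·exp(−0.46·0.6092) = 2.193·0.7556 = 1.657 mg/L.

1.66 mg/L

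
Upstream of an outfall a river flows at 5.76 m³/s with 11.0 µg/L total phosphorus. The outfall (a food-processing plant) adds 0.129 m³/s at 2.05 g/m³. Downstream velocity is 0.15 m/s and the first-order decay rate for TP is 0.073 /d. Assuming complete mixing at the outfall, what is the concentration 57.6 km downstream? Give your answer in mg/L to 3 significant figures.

11.0 µg/L = 0.011 mg/L.
After complete mixing, C₀ = (0.129·2.05 + 5.76·0.011) / 5.889 = 0.05566 mg/L.
Travel time t = 5.76e+04 m / 0.15 m/s = 3.84e+05 s = 4.444 d.
C = 0.05566·exp(−0.073·4.444) = 0.05566·0.7229 = 0.04024 mg/L.

0.0402 mg/L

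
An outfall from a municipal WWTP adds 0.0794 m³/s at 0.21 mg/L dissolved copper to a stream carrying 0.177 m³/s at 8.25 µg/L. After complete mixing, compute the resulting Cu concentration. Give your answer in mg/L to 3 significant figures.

8.25 µg/L = 0.00825 mg/L.
Conservation of mass across the mixing zone: C = (0.0794·0.21 + 0.177·0.00825) / (0.0794 + 0.177) = 0.01813/0.2564 = 0.07073 mg/L.

0.0707 mg/L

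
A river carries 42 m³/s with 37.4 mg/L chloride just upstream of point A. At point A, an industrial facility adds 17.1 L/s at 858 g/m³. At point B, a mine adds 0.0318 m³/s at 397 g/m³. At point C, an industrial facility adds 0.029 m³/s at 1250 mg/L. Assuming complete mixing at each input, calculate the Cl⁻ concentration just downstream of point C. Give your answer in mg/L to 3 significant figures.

38.8 mg/L

17.1 L/s = 0.0171 m³/s.
After input A: C = (42·37.4 + 0.0171·858) / 42.02 = 37.73 mg/L.
After input B: C = (42.02·37.73 + 0.0318·397) / 42.05 = 38.01 mg/L.
After input C: C = (42.05·38.01 + 0.029·1250) / 42.08 = 38.84 mg/L.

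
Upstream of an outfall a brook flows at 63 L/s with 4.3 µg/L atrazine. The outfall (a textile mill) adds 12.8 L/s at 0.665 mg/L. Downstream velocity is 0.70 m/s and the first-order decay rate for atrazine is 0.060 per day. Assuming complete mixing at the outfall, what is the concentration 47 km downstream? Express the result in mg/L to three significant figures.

12.8 L/s = 0.0128 m³/s.
63 L/s = 0.063 m³/s.
4.3 µg/L = 0.0043 mg/L.
After complete mixing, C₀ = (0.0128·0.665 + 0.063·0.0043) / 0.0758 = 0.1159 mg/L.
Travel time t = 4.7e+04 m / 0.70 m/s = 6.714e+04 s = 0.7771 d.
C = 0.1159·exp(−0.060·0.7771) = 0.1159·0.9544 = 0.1106 mg/L.

0.111 mg/L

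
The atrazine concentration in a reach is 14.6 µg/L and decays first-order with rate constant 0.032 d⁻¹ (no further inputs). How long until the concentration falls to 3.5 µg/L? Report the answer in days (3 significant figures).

44.6 d

t = ln(C₀/C)/k = ln(14.6/3.5)/0.032 = 1.428/0.032 = 44.63 d.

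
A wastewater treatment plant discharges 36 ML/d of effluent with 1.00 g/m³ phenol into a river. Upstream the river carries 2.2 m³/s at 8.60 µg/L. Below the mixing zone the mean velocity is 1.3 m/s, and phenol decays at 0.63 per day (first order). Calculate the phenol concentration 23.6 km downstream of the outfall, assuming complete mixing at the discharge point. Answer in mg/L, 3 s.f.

36 ML/d = 0.4167 m³/s.
8.60 µg/L = 0.0086 mg/L.
After complete mixing, C₀ = (0.4167·1 + 2.2·0.0086) / 2.617 = 0.1665 mg/L.
Travel time t = 2.36e+04 m / 1.3 m/s = 1.815e+04 s = 0.2101 d.
C = 0.1665·exp(−0.63·0.2101) = 0.1665·0.876 = 0.1458 mg/L.

0.146 mg/L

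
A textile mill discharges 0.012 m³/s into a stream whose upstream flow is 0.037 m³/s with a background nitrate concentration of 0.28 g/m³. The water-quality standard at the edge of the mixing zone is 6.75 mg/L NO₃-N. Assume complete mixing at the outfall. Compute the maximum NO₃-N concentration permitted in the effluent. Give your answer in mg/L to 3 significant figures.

26.7 mg/L

Mass balance: 6.75·0.049 = 0.012·Cₑ + 0.037·0.28.
Cₑ = (0.3307 − 0.01036) / 0.012 = 26.7 mg/L.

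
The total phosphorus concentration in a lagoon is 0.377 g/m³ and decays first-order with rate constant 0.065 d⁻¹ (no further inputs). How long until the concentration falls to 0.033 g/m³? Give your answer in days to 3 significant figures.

t = ln(C₀/C)/k = ln(0.377/0.033)/0.065 = 2.436/0.065 = 37.47 d.

37.5 d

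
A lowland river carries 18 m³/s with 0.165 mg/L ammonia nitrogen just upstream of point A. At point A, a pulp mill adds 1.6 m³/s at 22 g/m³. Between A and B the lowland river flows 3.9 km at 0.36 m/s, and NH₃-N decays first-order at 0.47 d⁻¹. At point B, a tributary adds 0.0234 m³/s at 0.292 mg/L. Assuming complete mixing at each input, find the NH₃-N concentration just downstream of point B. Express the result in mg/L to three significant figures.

1.83 mg/L

After input A: C = (18·0.165 + 1.6·22) / 19.6 = 1.947 mg/L.
Over the 3.9 km reach to input B (t = 1.083e+04 s = 0.1254 d), decay gives C = 1.947·exp(−0.47·0.1254) = 1.836 mg/L.
After input B: C = (19.6·1.836 + 0.0234·0.292) / 19.62 = 1.834 mg/L.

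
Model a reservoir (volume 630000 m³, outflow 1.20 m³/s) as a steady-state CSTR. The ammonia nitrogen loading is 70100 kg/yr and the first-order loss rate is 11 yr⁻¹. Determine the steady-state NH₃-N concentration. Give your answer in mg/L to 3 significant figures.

1.56 mg/L

Outflow Q = 1.20 m³/s × 3.156e+07 s/yr = 3.787e+07 m³/yr.
Steady-state CSTR mass balance: W = Q·C + k·V·C, so C = W/(Q + kV).
Q + kV = 3.787e+07 + 11·630000 = 4.48e+07 m³/yr.
C = 70100/4.48e+07 = 0.001565 kg/m³ = 1.565 mg/L.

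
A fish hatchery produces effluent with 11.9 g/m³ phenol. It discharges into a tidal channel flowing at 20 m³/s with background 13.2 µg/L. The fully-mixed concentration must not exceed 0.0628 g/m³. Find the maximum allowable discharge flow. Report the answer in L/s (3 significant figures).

13.2 µg/L = 0.0132 mg/L.
Mass balance at complete mixing: C_std·(Q_w + Q_r) = Q_w·C_e + Q_r·C_b.
Rearranging, Q_w = Q_r·(C_std − C_b)/(C_e − C_std) = 20·(0.0628 − 0.0132) / (11.9 − 0.0628) = 0.0838 m³/s.
= 83.8 L/s.

83.8 L/s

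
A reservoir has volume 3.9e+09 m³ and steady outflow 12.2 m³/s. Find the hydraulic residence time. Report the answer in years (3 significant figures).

10.1 yr

Q = 12.2 m³/s × 3.156e+07 s/yr = 3.85e+08 m³/yr.
Hydraulic residence time τ = V/Q = 3.9e+09/3.85e+08 = 10.13 yr.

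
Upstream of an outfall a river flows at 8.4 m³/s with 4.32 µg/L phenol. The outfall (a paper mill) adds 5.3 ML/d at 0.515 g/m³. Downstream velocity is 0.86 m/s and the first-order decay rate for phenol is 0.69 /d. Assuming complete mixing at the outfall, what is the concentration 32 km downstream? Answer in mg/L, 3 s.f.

0.00596 mg/L

5.3 ML/d = 0.06134 m³/s.
4.32 µg/L = 0.00432 mg/L.
After complete mixing, C₀ = (0.06134·0.515 + 8.4·0.00432) / 8.461 = 0.008022 mg/L.
Travel time t = 3.2e+04 m / 0.86 m/s = 3.721e+04 s = 0.4307 d.
C = 0.008022·exp(−0.69·0.4307) = 0.008022·0.7429 = 0.00596 mg/L.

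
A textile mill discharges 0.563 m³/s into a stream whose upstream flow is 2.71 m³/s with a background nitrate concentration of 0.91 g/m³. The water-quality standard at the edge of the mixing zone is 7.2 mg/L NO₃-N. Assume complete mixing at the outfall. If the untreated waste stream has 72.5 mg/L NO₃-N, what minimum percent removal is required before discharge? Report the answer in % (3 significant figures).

48.3 %

Mass balance: 7.2·3.273 = 0.563·Cₑ + 2.71·0.91.
Cₑ = (23.57 − 2.466) / 0.563 = 37.48 mg/L.
Required removal = 1 − 37.48/72.5 = 48.31 %.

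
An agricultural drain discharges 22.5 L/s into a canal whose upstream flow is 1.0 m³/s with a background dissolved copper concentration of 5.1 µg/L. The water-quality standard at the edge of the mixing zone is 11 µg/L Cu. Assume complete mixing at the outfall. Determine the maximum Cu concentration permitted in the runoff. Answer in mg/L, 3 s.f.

22.5 L/s = 0.0225 m³/s.
5.1 µg/L = 0.0051 mg/L.
11 µg/L = 0.011 mg/L.
Mass balance: 0.011·1.022 = 0.0225·Cₑ + 1·0.0051.
Cₑ = (0.01125 − 0.0051) / 0.0225 = 0.2732 mg/L.

0.273 mg/L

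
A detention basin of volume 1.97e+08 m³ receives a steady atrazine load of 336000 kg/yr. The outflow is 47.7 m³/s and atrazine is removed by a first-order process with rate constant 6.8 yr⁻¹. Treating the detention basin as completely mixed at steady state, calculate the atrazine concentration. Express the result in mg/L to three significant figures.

0.118 mg/L

Outflow Q = 47.7 m³/s × 3.156e+07 s/yr = 1.505e+09 m³/yr.
Steady-state CSTR mass balance: W = Q·C + k·V·C, so C = W/(Q + kV).
Q + kV = 1.505e+09 + 6.8·1.97e+08 = 2.845e+09 m³/yr.
C = 336000/2.845e+09 = 0.0001181 kg/m³ = 0.1181 mg/L.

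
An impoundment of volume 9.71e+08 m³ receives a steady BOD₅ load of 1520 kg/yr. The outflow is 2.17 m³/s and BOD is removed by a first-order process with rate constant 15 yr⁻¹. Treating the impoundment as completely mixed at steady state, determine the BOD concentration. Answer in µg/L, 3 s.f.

Outflow Q = 2.17 m³/s × 3.156e+07 s/yr = 6.848e+07 m³/yr.
Steady-state CSTR mass balance: W = Q·C + k·V·C, so C = W/(Q + kV).
Q + kV = 6.848e+07 + 15·9.71e+08 = 1.463e+10 m³/yr.
C = 1520/1.463e+10 = 1.039e-07 kg/m³ = 0.0001039 mg/L = 0.1039 µg/L.

0.104 µg/L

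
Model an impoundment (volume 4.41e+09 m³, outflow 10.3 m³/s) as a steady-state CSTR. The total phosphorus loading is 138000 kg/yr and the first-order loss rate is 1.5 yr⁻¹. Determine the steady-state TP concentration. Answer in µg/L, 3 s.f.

Outflow Q = 10.3 m³/s × 3.156e+07 s/yr = 3.25e+08 m³/yr.
Steady-state CSTR mass balance: W = Q·C + k·V·C, so C = W/(Q + kV).
Q + kV = 3.25e+08 + 1.5·4.41e+09 = 6.94e+09 m³/yr.
C = 138000/6.94e+09 = 1.988e-05 kg/m³ = 0.01988 mg/L = 19.88 µg/L.

19.9 µg/L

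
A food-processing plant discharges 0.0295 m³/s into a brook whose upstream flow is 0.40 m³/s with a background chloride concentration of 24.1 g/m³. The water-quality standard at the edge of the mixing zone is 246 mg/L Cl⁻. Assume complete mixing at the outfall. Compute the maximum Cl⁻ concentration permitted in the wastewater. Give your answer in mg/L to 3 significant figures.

3250 mg/L

Mass balance: 246·0.4295 = 0.0295·Cₑ + 0.4·24.1.
Cₑ = (105.7 − 9.64) / 0.0295 = 3255 mg/L.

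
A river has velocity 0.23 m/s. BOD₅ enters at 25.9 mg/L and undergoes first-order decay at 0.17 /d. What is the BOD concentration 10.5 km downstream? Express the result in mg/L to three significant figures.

Travel time t = 10.5 km / 0.23 m/s = 1.05e+04/0.23 = 4.565e+04 s = 0.5284 d.
First-order decay: C = 25.9·exp(−0.17·0.5284) = 25.9·0.9141 = 23.67 mg/L.

23.7 mg/L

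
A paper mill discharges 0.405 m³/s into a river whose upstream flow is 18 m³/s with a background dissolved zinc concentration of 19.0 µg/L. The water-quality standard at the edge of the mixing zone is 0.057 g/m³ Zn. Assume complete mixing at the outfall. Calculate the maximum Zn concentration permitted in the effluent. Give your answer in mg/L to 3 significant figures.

19.0 µg/L = 0.019 mg/L.
Mass balance: 0.057·18.41 = 0.405·Cₑ + 18·0.019.
Cₑ = (1.049 − 0.342) / 0.405 = 1.746 mg/L.

1.75 mg/L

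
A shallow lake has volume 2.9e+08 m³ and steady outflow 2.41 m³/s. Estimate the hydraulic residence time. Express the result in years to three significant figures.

3.81 yr

Q = 2.41 m³/s × 3.156e+07 s/yr = 7.605e+07 m³/yr.
Hydraulic residence time τ = V/Q = 2.9e+08/7.605e+07 = 3.813 yr.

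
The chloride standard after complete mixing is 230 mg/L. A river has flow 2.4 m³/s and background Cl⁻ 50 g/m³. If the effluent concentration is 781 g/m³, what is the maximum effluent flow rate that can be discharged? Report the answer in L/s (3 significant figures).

784 L/s

Mass balance at complete mixing: C_std·(Q_w + Q_r) = Q_w·C_e + Q_r·C_b.
Rearranging, Q_w = Q_r·(C_std − C_b)/(C_e − C_std) = 2.4·(230 − 50) / (781 − 230) = 0.784 m³/s.
= 784 L/s.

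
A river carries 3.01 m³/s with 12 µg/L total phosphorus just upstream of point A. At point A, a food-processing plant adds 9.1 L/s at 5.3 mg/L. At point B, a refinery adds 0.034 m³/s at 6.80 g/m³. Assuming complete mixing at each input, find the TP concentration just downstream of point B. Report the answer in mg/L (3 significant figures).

0.103 mg/L

12 µg/L = 0.012 mg/L.
9.1 L/s = 0.0091 m³/s.
After input A: C = (3.01·0.012 + 0.0091·5.3) / 3.019 = 0.02794 mg/L.
After input B: C = (3.019·0.02794 + 0.034·6.8) / 3.053 = 0.1034 mg/L.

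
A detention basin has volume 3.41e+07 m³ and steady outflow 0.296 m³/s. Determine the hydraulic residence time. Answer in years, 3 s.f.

Q = 0.296 m³/s × 3.156e+07 s/yr = 9.341e+06 m³/yr.
Hydraulic residence time τ = V/Q = 3.41e+07/9.341e+06 = 3.651 yr.

3.65 yr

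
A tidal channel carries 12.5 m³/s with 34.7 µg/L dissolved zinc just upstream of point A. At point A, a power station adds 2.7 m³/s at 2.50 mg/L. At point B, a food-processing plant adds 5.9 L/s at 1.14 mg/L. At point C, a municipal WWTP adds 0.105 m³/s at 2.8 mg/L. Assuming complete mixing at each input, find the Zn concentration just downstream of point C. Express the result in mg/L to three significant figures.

0.489 mg/L

34.7 µg/L = 0.0347 mg/L.
After input A: C = (12.5·0.0347 + 2.7·2.5) / 15.2 = 0.4726 mg/L.
5.9 L/s = 0.0059 m³/s.
After input B: C = (15.2·0.4726 + 0.0059·1.14) / 15.21 = 0.4729 mg/L.
After input C: C = (15.21·0.4729 + 0.105·2.8) / 15.31 = 0.4888 mg/L.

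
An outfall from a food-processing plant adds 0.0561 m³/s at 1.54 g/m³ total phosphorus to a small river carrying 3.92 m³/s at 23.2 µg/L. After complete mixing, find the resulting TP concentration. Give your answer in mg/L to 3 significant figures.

23.2 µg/L = 0.0232 mg/L.
Flow-weighted mixing gives C = (0.0561·1.54 + 3.92·0.0232) / (0.0561 + 3.92) = 0.1773/3.976 = 0.0446 mg/L.

0.0446 mg/L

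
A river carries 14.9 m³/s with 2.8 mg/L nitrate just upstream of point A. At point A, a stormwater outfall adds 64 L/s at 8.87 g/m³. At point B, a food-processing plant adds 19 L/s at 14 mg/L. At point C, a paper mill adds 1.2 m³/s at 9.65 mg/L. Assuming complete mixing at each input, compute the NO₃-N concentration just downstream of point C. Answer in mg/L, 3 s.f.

3.35 mg/L

64 L/s = 0.064 m³/s.
After input A: C = (14.9·2.8 + 0.064·8.87) / 14.96 = 2.826 mg/L.
19 L/s = 0.019 m³/s.
After input B: C = (14.96·2.826 + 0.019·14) / 14.98 = 2.84 mg/L.
After input C: C = (14.98·2.84 + 1.2·9.65) / 16.18 = 3.345 mg/L.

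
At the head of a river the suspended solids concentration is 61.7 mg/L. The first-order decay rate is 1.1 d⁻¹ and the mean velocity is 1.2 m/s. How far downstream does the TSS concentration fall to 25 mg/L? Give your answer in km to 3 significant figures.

From C = C₀·e^(−kt), t = ln(C₀/C)/k = ln(61.7/25)/1.1 = 0.9034/1.1 = 0.8213 d.
Distance = v·t = 1.2 m/s × 7.096e+04 s = 8.515e+04 m = 85.15 km.

85.2 km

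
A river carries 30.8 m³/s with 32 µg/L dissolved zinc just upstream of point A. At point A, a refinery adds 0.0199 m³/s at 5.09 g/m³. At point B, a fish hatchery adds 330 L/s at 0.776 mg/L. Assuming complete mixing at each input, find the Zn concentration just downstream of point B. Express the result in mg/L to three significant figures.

0.0431 mg/L

32 µg/L = 0.032 mg/L.
After input A: C = (30.8·0.032 + 0.0199·5.09) / 30.82 = 0.03527 mg/L.
330 L/s = 0.33 m³/s.
After input B: C = (30.82·0.03527 + 0.33·0.776) / 31.15 = 0.04311 mg/L.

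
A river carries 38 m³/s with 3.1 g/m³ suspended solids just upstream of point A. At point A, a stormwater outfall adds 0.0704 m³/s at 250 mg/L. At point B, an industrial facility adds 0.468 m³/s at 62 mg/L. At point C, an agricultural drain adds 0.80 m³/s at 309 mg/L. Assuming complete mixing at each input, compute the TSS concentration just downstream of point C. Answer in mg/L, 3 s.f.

10.5 mg/L

After input A: C = (38·3.1 + 0.0704·250) / 38.07 = 3.557 mg/L.
After input B: C = (38.07·3.557 + 0.468·62) / 38.54 = 4.266 mg/L.
After input C: C = (38.54·4.266 + 0.8·309) / 39.34 = 10.46 mg/L.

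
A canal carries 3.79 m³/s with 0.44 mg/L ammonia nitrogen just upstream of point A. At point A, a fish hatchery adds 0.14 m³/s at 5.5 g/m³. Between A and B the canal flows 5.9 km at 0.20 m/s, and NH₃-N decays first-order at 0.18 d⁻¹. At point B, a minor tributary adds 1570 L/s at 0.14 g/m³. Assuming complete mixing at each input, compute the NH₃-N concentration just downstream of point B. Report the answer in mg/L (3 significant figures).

0.457 mg/L

After input A: C = (3.79·0.44 + 0.14·5.5) / 3.93 = 0.6203 mg/L.
Over the 5.9 km reach to input B (t = 2.95e+04 s = 0.3414 d), decay gives C = 0.6203·exp(−0.18·0.3414) = 0.5833 mg/L.
1570 L/s = 1.57 m³/s.
After input B: C = (3.93·0.5833 + 1.57·0.14) / 5.5 = 0.4567 mg/L.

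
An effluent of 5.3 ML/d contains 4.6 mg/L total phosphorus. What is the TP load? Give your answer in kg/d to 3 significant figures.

5.3 ML/d = 0.06134 m³/s.
Mass flux = Q·C = 0.06134 m³/s × 4.6 g/m³ = 0.2822 g/s.
= 0.2822 g/s × 86.4 = 24.38 kg/d.

24.4 kg/d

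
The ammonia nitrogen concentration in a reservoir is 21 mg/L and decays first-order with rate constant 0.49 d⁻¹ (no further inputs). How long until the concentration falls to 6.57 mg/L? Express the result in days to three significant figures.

2.37 d

t = ln(C₀/C)/k = ln(21/6.57)/0.49 = 1.162/0.49 = 2.371 d.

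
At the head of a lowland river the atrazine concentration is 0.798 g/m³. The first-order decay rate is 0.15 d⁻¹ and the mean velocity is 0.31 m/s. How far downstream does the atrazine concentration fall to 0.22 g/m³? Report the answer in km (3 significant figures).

From C = C₀·e^(−kt), t = ln(C₀/C)/k = ln(0.798/0.22)/0.15 = 1.288/0.15 = 8.59 d.
Distance = v·t = 0.31 m/s × 7.422e+05 s = 2.301e+05 m = 230.1 km.

230 km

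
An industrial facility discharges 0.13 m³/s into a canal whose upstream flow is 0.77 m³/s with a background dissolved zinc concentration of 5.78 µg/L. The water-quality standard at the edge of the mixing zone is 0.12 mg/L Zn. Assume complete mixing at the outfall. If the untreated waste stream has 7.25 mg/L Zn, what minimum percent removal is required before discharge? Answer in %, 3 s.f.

89.0 %

5.78 µg/L = 0.00578 mg/L.
Mass balance: 0.12·0.9 = 0.13·Cₑ + 0.77·0.00578.
Cₑ = (0.108 − 0.004451) / 0.13 = 0.7965 mg/L.
Required removal = 1 − 0.7965/7.25 = 89.01 %.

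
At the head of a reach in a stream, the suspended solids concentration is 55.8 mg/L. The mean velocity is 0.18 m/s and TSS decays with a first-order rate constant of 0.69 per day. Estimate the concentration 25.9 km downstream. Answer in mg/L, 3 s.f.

17.7 mg/L

Travel time t = 25.9 km / 0.18 m/s = 2.59e+04/0.18 = 1.439e+05 s = 1.665 d.
First-order decay: C = 55.8·exp(−0.69·1.665) = 55.8·0.3169 = 17.68 mg/L.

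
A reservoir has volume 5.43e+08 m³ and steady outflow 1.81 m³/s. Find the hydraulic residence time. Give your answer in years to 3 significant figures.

9.51 yr

Q = 1.81 m³/s × 3.156e+07 s/yr = 5.712e+07 m³/yr.
Hydraulic residence time τ = V/Q = 5.43e+08/5.712e+07 = 9.506 yr.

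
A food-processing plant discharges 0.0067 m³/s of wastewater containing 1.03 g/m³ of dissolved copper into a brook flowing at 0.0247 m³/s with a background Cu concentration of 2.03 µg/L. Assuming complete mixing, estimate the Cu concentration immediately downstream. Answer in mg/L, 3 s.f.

0.221 mg/L

2.03 µg/L = 0.00203 mg/L.
By mass balance at complete mixing, C = (0.0067·1.03 + 0.0247·0.00203) / (0.0067 + 0.0247) = 0.006951/0.0314 = 0.2214 mg/L.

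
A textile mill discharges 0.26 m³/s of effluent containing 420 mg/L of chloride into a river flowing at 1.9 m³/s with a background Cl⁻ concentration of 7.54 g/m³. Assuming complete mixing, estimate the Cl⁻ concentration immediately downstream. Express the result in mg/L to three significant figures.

57.2 mg/L

By mass balance at complete mixing, C = (0.26·420 + 1.9·7.54) / (0.26 + 1.9) = 123.5/2.16 = 57.19 mg/L.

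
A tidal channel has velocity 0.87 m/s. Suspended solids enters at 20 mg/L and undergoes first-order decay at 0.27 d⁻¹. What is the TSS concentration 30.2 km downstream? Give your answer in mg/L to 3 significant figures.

Travel time t = 30.2 km / 0.87 m/s = 3.02e+04/0.87 = 3.471e+04 s = 0.4018 d.
First-order decay: C = 20·exp(−0.27·0.4018) = 20·0.8972 = 17.94 mg/L.

17.9 mg/L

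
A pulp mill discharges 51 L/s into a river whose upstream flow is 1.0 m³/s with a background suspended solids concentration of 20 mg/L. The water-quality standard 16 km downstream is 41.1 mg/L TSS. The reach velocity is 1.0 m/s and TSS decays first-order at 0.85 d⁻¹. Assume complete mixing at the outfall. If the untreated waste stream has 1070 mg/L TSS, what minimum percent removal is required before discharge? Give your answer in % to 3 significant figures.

51 L/s = 0.051 m³/s.
Travel time to the compliance point: t = 1.6e+04/1.0 = 1.6e+04 s = 0.1852 d; decay factor exp(−0.85·0.1852) = 0.8544.
So the concentration just after mixing may be at most 41.1/0.8544 = 48.11 mg/L.
Mass balance: 48.11·1.051 = 0.051·Cₑ + 1·20.
Cₑ = (50.56 − 20) / 0.051 = 599.2 mg/L.
Required removal = 1 − 599.2/1070 = 44 %.

44.0 %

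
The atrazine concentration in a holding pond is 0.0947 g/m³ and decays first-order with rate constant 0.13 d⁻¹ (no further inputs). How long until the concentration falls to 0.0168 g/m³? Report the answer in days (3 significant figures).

13.3 d

t = ln(C₀/C)/k = ln(0.0947/0.0168)/0.13 = 1.729/0.13 = 13.3 d.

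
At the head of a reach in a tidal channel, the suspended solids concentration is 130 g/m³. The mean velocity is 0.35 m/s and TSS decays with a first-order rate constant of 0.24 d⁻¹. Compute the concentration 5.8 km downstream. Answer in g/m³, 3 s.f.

Travel time t = 5.8 km / 0.35 m/s = 5800/0.35 = 1.657e+04 s = 0.1918 d.
First-order decay: C = 130·exp(−0.24·0.1918) = 130·0.955 = 124.2 g/m³.

124 g/m³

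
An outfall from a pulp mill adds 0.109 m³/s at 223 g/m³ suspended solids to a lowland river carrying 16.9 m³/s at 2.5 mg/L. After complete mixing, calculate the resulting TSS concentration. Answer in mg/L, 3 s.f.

Flow-weighted mixing gives C = (0.109·223 + 16.9·2.5) / (0.109 + 16.9) = 66.56/17.01 = 3.913 mg/L.

3.91 mg/L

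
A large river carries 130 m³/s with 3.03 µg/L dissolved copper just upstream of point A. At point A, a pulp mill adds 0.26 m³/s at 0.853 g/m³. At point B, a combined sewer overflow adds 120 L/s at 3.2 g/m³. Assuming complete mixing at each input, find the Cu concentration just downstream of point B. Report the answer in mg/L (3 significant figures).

3.03 µg/L = 0.00303 mg/L.
After input A: C = (130·0.00303 + 0.26·0.853) / 130.3 = 0.004727 mg/L.
120 L/s = 0.12 m³/s.
After input B: C = (130.3·0.004727 + 0.12·3.2) / 130.4 = 0.007667 mg/L.

0.00767 mg/L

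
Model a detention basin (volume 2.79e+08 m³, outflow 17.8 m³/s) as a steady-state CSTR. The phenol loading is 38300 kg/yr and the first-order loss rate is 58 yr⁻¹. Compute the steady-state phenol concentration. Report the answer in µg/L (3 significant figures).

2.29 µg/L

Outflow Q = 17.8 m³/s × 3.156e+07 s/yr = 5.617e+08 m³/yr.
Steady-state CSTR mass balance: W = Q·C + k·V·C, so C = W/(Q + kV).
Q + kV = 5.617e+08 + 58·2.79e+08 = 1.674e+10 m³/yr.
C = 38300/1.674e+10 = 2.287e-06 kg/m³ = 0.002287 mg/L = 2.287 µg/L.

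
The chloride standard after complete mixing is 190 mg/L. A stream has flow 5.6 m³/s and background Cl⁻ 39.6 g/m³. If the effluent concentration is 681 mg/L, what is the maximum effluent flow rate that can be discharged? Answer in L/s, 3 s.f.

1720 L/s

Mass balance at complete mixing: C_std·(Q_w + Q_r) = Q_w·C_e + Q_r·C_b.
Rearranging, Q_w = Q_r·(C_std − C_b)/(C_e − C_std) = 5.6·(190 − 39.6) / (681 − 190) = 1.715 m³/s.
= 1715 L/s.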